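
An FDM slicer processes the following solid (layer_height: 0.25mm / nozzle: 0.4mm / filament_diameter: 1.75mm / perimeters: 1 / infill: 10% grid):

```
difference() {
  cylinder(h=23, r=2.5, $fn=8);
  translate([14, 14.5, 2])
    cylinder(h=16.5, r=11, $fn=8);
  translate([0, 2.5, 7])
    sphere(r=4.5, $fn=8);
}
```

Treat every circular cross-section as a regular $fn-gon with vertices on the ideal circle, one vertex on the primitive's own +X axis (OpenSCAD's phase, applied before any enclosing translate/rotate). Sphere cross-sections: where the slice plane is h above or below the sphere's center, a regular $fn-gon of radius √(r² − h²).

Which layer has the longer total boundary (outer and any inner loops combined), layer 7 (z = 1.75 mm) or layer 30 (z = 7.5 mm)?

Layer 7 (z = 1.75): the r=2.5 cylinder contributes a regular 8-gon of circumradius 2.5 (perimeter = 2·8·2.500·sin(180°/8) = 15.31 mm); the cylinder at (14, 14.5) is absent (z outside [2, 18.5]); the sphere at (0, 2.5) is absent (|z−center|=5.250 > r=4.5); Subtracting the remaining from the first: none of the subtracted shapes is present at this height, so the r=2.5 cylinder is unchanged — boundary = 15.31 mm. So its perimeter = 15.31 mm. Layer 30 (z = 7.5): the r=2.5 cylinder gives a regular 8-gon of circumradius 2.5 (constant along its height) (perimeter = 2·8·2.500·sin(180°/8) = 15.31 mm); the cylinder at (14, 14.5): section is a regular 8-gon, circumradius r=11 (perimeter = 2·8·11.000·sin(180°/8) = 67.35 mm); the r=4.5 sphere at (0, 2.5) slices to a regular 8-gon of circumradius 4.472 (√(r²−h²) with h=0.5 from center) (perimeter = 2·8·4.472·sin(180°/8) = 27.38 mm); Taking the first minus the rest: starting from the r=2.5 cylinder, the r=11 cylinder at (14, 14.5) misses the remaining region (no effect); the r=4.5 sphere at (0, 2.5) partially overlaps it — only the 15.67 mm² overlap (of its 56.57 mm²) is removed, clipping the outline — boundary = 9.60 mm. So its perimeter = 9.60 mm. Layer 7 is larger (15.31 vs 9.60 mm).

layer 7 (z = 1.75 mm)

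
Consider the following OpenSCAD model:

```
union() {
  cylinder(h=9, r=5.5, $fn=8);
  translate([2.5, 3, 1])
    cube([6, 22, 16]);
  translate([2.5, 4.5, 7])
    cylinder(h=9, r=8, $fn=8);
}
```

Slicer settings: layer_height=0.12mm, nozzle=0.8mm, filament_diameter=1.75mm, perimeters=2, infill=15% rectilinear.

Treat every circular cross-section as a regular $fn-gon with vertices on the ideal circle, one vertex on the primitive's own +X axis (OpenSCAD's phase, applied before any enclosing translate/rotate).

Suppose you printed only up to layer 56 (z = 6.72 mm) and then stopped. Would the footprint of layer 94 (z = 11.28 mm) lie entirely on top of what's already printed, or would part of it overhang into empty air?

Compare the two slices. At z = 6.72: the r=5.5 cylinder gives a regular 8-gon of circumradius 5.5 (constant along its height) (area = (8/2)·5.500²·sin(360°/8) = 85.56 mm²); the cube at (2.5, 3) is present — its section is the full 6×22 rectangle (area 132.00 mm²); the cylinder at (2.5, 4.5) is absent (z outside [7, 16]); Combining (union): the regions partially overlap — summed areas 217.56 mm² minus the doubly-counted overlap 1.80 mm² gives 215.76 mm² — area = 215.76 mm². At z = 11.28: the cylinder does not reach this height (z outside [0, 9]); the cube at (2.5, 3) is present — its section is the full 6×22 rectangle (area 132.00 mm²); the r=8 cylinder at (2.5, 4.5) gives a regular 8-gon of circumradius 8 (constant along its height) (area = (8/2)·8.000²·sin(360°/8) = 181.02 mm²); Merging all regions: the regions partially overlap — summed areas 313.02 mm² minus the doubly-counted overlap 49.43 mm² gives 263.59 mm² — area = 263.59 mm². Checking containment: at z = 11.28 the cross-section extends beyond the z = 6.72 cross-section by about 71.90 mm².

part overhangs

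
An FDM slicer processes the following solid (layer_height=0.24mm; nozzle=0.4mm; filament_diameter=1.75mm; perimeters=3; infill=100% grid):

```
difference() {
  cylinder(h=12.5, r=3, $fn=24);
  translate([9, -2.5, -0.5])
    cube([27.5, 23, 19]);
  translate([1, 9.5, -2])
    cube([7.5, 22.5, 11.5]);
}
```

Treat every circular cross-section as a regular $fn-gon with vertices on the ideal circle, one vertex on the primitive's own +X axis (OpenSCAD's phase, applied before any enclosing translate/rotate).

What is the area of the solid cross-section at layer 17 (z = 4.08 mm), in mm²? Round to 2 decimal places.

At z = 4.08 mm: the r=3 cylinder gives a regular 24-gon of circumradius 3 (constant along its height) (area = (24/2)·3.000²·sin(360°/24) = 27.95 mm²); the cube at (9, -2.5) (footprint 27.5×23) is included at this height (area 632.50 mm²); the cube at (1, 9.5) (footprint 7.5×22.5) is included at this height (area 168.75 mm²); Subtracting the remaining from the first: starting from the r=3 cylinder (27.95 mm²), the 27.5×23 cube at (9, -2.5) misses the remaining region (no effect); the 7.5×22.5 cube at (1, 9.5) misses the remaining region (no effect) — area = 27.95 mm². Overall, the cross-section is a single solid region. Net area = 27.95 mm².

27.95 mm²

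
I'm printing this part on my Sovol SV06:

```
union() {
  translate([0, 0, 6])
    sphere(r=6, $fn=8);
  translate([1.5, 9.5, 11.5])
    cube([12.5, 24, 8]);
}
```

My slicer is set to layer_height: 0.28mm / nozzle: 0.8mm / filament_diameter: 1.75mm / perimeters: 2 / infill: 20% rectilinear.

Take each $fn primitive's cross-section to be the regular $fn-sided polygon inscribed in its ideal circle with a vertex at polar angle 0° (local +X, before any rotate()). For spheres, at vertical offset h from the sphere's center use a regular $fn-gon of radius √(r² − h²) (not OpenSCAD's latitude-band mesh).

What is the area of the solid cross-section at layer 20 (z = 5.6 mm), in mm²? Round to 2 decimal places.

101.37 mm²

At z = 5.6 mm: the r=6 sphere slices to a regular 8-gon of circumradius 5.987 (√(r²−h²) with h=0.4 from center) (area = (8/2)·5.987²·sin(360°/8) = 101.37 mm²); the cube at (1.5, 9.5) is not intersected at this z (z outside [11.5, 19.5]); Taking the union: only the r=6 sphere is present, so the union is just that shape — area = 101.37 mm². Overall, the cross-section is a single solid region. Net area = 101.37 mm².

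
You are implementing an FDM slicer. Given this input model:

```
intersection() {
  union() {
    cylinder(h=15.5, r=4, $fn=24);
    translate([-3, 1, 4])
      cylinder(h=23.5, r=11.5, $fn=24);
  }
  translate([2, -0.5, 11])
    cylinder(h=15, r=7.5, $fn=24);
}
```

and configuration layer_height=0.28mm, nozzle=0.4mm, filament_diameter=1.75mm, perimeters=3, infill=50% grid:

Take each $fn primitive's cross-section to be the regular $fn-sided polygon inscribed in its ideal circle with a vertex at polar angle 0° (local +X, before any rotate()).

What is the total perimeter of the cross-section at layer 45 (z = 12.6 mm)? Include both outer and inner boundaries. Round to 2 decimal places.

At z = 12.6 mm: the r=4 cylinder gives a regular 24-gon of circumradius 4 (constant along its height) (perimeter = 2·24·4.000·sin(180°/24) = 25.06 mm); the r=11.5 cylinder at (-3, 1) contributes a regular 24-gon of circumradius 11.5 (perimeter = 2·24·11.500·sin(180°/24) = 72.05 mm); Merging all regions: the r=4 cylinder lies entirely inside the r=11.5 cylinder at (-3, 1), so the union is just the r=11.5 cylinder at (-3, 1) — boundary = 72.05 mm; the cylinder at (2, -0.5): section is a regular 24-gon, circumradius r=7.5 (perimeter = 2·24·7.500·sin(180°/24) = 46.99 mm); Keeping only the common overlap: the r=7.5 cylinder at (2, -0.5) partially overlaps the result so far; clipping to the common part keeps 164.12 mm² — boundary = 45.79 mm. Overall, the cross-section is a single solid region. Total boundary length (outer) = 45.79 mm.

45.79 mm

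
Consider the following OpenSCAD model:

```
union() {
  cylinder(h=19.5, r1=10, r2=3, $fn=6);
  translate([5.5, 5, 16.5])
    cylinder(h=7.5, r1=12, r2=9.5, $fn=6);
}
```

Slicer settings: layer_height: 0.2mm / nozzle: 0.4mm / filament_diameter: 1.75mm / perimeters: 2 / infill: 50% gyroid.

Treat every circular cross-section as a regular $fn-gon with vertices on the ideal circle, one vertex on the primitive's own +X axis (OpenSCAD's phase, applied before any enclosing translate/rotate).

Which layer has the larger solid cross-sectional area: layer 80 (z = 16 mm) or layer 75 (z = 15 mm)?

Layer 80 (z = 16): the cone contributes a regular 6-gon of circumradius 4.256 (interpolated between r1=10 and r2=3 at t=0.821) (area = (6/2)·4.256²·sin(360°/6) = 47.07 mm²); the cone at (5.5, 5) does not reach this height (z outside [16.5, 24]); Taking the union: only the cone is present, so the union is just that shape — area = 47.07 mm². So its area = 47.07 mm². Layer 75 (z = 15): the cone (r1=10→r2=3) has section circumradius 4.615 here — a regular 6-gon (area = (6/2)·4.615²·sin(360°/6) = 55.34 mm²); the cone at (5.5, 5) is not intersected at this z (z outside [16.5, 24]); Merging all regions: only the cone is present, so the union is just that shape — area = 55.34 mm². So its area = 55.34 mm². Layer 75 is larger (55.34 vs 47.07 mm²).

layer 75 (z = 15 mm)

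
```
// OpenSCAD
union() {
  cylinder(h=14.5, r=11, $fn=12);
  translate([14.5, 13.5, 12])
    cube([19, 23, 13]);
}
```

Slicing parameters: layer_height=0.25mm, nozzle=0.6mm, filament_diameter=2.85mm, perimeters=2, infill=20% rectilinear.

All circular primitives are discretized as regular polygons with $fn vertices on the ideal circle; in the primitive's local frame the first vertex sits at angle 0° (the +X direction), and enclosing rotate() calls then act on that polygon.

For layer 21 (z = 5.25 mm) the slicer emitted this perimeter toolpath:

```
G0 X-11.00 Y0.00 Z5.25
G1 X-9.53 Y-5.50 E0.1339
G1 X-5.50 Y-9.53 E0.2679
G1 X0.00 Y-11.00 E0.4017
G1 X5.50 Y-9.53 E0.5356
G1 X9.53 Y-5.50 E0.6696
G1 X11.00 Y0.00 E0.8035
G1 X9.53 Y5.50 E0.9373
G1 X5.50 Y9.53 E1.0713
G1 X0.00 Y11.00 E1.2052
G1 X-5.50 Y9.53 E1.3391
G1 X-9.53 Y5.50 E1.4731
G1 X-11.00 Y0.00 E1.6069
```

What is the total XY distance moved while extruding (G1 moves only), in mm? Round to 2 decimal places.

68.34 mm

Sum the Euclidean lengths of each G1 segment: total = 68.34 mm.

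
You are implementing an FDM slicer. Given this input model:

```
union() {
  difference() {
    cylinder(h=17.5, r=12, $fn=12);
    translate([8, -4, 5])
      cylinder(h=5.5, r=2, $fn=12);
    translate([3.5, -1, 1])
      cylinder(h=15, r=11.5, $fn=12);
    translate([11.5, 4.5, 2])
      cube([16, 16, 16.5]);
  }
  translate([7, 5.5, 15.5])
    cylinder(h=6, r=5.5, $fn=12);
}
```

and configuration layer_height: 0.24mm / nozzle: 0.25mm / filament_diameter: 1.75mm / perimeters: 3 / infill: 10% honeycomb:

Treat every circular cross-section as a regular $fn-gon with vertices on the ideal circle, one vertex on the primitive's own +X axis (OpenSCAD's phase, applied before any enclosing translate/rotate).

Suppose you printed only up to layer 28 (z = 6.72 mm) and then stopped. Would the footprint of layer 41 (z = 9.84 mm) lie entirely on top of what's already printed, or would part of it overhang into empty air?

entirely on top

Compare the two slices. At z = 6.72: the cylinder: section is a regular 12-gon, circumradius r=12 (area = (12/2)·12.000²·sin(360°/12) = 432.00 mm²); the r=2 cylinder at (8, -4) contributes a regular 12-gon of circumradius 2 (area = (12/2)·2.000²·sin(360°/12) = 12.00 mm²); the r=11.5 cylinder at (3.5, -1) gives a regular 12-gon of circumradius 11.5 (constant along its height) (area = (12/2)·11.500²·sin(360°/12) = 396.75 mm²); the 16×16 cube at (11.5, 4.5) contributes its full rectangle (area 256.00 mm²); After the difference (first − rest): starting from the r=12 cylinder (432.00 mm²), the r=2 cylinder at (8, -4) lies wholly inside it (removes its full 12.00 mm² and its 12.42 mm outline becomes a hole wall); the r=11.5 cylinder at (3.5, -1) partially overlaps it — only the 318.11 mm² overlap (of its 396.75 mm²) is removed, clipping the outline; the 16×16 cube at (11.5, 4.5) misses the remaining region (no effect) — area = 101.89 mm²; the cylinder at (7, 5.5) is not intersected at this z (z outside [15.5, 21.5]); Taking the union: only that combined region is present, so the union is just that shape — area = 101.89 mm². At z = 9.84: the r=12 cylinder contributes a regular 12-gon of circumradius 12 (area = (12/2)·12.000²·sin(360°/12) = 432.00 mm²); the r=2 cylinder at (8, -4) contributes a regular 12-gon of circumradius 2 (area = (12/2)·2.000²·sin(360°/12) = 12.00 mm²); the r=11.5 cylinder at (3.5, -1) contributes a regular 12-gon of circumradius 11.5 (area = (12/2)·11.500²·sin(360°/12) = 396.75 mm²); the 16×16 cube at (11.5, 4.5) contributes its full rectangle (area 256.00 mm²); Taking the first minus the rest: starting from the r=12 cylinder (432.00 mm²), the r=2 cylinder at (8, -4) lies wholly inside it (removes its full 12.00 mm² and its 12.42 mm outline becomes a hole wall); the r=11.5 cylinder at (3.5, -1) partially overlaps it — only the 318.11 mm² overlap (of its 396.75 mm²) is removed, clipping the outline; the 16×16 cube at (11.5, 4.5) misses the remaining region (no effect) — area = 101.89 mm²; the cylinder at (7, 5.5) is absent (z outside [15.5, 21.5]); Merging all regions: only the result so far is present, so the union is just that shape — area = 101.89 mm². Checking containment: the cross-section at z = 9.84 is a subset of the cross-section at z = 6.72.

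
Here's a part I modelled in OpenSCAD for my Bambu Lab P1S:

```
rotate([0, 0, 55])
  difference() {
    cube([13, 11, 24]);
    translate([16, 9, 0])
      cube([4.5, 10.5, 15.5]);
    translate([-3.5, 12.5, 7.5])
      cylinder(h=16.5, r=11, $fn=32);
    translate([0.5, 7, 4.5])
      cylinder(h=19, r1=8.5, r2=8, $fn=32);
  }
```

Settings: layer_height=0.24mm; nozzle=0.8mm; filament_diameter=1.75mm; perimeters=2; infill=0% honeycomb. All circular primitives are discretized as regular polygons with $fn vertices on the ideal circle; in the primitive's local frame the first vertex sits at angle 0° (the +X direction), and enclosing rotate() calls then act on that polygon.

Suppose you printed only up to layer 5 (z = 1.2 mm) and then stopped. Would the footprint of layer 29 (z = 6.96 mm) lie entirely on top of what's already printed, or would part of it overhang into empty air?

Compare the two slices. At z = 1.2: the cube (footprint 13×11) is included at this height (area 143.00 mm²); the 4.5×10.5 cube at (16, 9) contributes its full rectangle (area 47.25 mm²); the cylinder at (-3.5, 12.5) does not reach this height (z outside [7.5, 24]); the cone at (0.5, 7) is not intersected at this z (z outside [4.5, 23.5]); Taking the first minus the rest: starting from the 13×11 cube (143.00 mm²), the 4.5×10.5 cube at (16, 9) misses the remaining region (no effect) — area = 143.00 mm²; (rotated 55° about Z; rotation is an isometry so areas/perimeters/island counts are preserved). At z = 6.96: the cube (footprint 13×11) is included at this height (area 143.00 mm²); the cube at (16, 9) (footprint 4.5×10.5) is included at this height (area 47.25 mm²); the cylinder at (-3.5, 12.5) is not intersected at this z (z outside [7.5, 24]); the cone at (0.5, 7) (r1=8.5→r2=8) has section circumradius 8.435 here — a regular 32-gon (area = (32/2)·8.435²·sin(360°/32) = 222.10 mm²); After the difference (first − rest): starting from the 13×11 cube (143.00 mm²), the 4.5×10.5 cube at (16, 9) misses the remaining region (no effect); the cone at (0.5, 7) partially overlaps it — only the 88.89 mm² overlap (of its 222.10 mm²) is removed, clipping the outline — area = 54.11 mm²; (rotated 55° about Z; rotation is an isometry so areas/perimeters/island counts are preserved). Checking containment: the cross-section at z = 6.96 is a subset of the cross-section at z = 1.2.

entirely on top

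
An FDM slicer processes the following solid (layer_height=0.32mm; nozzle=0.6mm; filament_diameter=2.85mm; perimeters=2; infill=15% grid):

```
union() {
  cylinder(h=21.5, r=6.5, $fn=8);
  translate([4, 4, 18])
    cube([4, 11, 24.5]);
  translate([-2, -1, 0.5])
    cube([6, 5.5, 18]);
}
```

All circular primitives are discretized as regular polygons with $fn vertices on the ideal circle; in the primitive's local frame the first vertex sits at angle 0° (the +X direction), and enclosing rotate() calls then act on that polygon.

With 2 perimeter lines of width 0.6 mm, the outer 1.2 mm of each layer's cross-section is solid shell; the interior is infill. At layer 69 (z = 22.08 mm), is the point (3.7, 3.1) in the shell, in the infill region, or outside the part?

outside

At z = 22.08 mm: the cylinder is absent (z outside [0, 21.5]); the cube at (4, 4) (footprint 4×11) is included at this height; the cube at (-2, -1) does not reach this height (z outside [0.5, 18.5]); Merging all regions: only the 4×11 cube at (4, 4) is present, so the union is just that shape — 1 connected region. Overall, the cross-section is a single solid region. The nearest boundary edge runs (4.00, 4.00)→(8.00, 4.00); distance from the point to it = 0.95 mm. The point is not inside any of the regions above, so it lies outside the cross-section (0.95 mm from the nearest boundary).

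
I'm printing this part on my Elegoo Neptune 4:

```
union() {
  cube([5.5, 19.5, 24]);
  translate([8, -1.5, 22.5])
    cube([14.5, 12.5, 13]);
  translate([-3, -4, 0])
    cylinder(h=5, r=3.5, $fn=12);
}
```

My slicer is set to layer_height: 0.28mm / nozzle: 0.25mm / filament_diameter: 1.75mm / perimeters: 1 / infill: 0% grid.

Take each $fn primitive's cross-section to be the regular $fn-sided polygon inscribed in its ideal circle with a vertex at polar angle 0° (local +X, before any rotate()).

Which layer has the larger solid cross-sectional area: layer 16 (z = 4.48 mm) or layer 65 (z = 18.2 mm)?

layer 16 (z = 4.48 mm)

Layer 16 (z = 4.48): the 5.5×19.5 cube contributes its full rectangle (area 107.25 mm²); the cube at (8, -1.5) does not reach this height (z outside [22.5, 35.5]); the r=3.5 cylinder at (-3, -4) gives a regular 12-gon of circumradius 3.5 (constant along its height) (area = (12/2)·3.500²·sin(360°/12) = 36.75 mm²); Combining (union): the 2 present regions are separate (no shared area or edge), so areas and boundary lengths simply add and each stays a separate island — area = 144.00 mm². So its area = 144.00 mm². Layer 65 (z = 18.2): the 5.5×19.5 cube contributes its full rectangle (area 107.25 mm²); the cube at (8, -1.5) is not intersected at this z (z outside [22.5, 35.5]); the cylinder at (-3, -4) does not reach this height (z outside [0, 5]); Combining (union): only the 5.5×19.5 cube is present, so the union is just that shape — area = 107.25 mm². So its area = 107.25 mm². Layer 16 is larger (144.00 vs 107.25 mm²).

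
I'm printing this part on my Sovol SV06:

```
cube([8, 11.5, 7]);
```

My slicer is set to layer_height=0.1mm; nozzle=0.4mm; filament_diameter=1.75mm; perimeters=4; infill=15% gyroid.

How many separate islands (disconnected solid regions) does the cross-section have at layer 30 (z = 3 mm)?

1

At z = 3 mm: the cube is present — its section is the full 8×11.5 rectangle. Overall, the cross-section is a single solid region. Island count = 1.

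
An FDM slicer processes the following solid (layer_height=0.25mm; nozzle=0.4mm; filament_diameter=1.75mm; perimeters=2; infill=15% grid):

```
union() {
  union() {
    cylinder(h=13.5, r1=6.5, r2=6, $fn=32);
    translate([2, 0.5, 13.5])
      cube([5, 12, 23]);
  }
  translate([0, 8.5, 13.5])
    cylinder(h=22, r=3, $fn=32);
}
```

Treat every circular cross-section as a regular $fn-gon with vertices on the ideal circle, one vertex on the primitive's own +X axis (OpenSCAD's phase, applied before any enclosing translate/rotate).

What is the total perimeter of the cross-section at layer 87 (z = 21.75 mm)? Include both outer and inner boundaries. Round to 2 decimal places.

At z = 21.75 mm: the cone is absent (z outside [0, 13.5]); the cube at (2, 0.5) (footprint 5×12) is included at this height (perimeter 34.00 mm); Combining (union): only the 5×12 cube at (2, 0.5) is present, so the union is just that shape — boundary = 34.00 mm; the r=3 cylinder at (0, 8.5) gives a regular 32-gon of circumradius 3 (constant along its height) (perimeter = 2·32·3.000·sin(180°/32) = 18.82 mm); Merging all regions: the regions partially overlap (shared area 3.05 mm²), so the edge portions inside another operand are dropped and the merged outline is re-measured after clipping — boundary = 43.36 mm. Overall, the cross-section is a single solid region. Total boundary length (outer) = 43.36 mm.

43.36 mm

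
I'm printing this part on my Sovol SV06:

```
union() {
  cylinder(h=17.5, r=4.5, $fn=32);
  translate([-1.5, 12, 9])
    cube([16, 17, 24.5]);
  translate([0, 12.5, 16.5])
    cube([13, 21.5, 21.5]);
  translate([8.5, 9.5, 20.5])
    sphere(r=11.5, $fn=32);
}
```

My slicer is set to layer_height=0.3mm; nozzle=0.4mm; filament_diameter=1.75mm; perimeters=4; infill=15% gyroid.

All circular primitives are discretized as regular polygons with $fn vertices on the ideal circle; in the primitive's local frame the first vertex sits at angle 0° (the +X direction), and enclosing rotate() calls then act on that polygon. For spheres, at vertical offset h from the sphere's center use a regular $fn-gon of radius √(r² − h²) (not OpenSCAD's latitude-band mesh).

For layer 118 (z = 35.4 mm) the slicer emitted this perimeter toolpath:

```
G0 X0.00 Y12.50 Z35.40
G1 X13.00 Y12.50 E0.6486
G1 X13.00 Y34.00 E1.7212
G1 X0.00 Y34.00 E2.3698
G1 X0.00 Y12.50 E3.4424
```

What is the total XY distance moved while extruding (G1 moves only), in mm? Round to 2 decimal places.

69.00 mm

Sum the Euclidean lengths of each G1 segment: total = 69.00 mm.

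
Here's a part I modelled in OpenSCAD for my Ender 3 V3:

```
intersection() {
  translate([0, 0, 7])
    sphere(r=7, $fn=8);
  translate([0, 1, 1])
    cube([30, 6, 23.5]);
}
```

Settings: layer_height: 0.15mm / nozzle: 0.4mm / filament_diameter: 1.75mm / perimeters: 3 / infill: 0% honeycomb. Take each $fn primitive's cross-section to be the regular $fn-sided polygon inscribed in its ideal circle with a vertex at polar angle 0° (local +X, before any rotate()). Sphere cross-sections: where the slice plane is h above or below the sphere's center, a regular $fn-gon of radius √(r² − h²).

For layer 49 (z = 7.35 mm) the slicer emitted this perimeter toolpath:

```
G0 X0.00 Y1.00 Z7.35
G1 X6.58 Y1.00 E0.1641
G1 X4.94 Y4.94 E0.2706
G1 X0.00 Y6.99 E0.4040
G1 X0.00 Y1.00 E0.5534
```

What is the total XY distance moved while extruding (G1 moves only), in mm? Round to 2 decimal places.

22.19 mm

Sum the Euclidean lengths of each G1 segment: total = 22.19 mm.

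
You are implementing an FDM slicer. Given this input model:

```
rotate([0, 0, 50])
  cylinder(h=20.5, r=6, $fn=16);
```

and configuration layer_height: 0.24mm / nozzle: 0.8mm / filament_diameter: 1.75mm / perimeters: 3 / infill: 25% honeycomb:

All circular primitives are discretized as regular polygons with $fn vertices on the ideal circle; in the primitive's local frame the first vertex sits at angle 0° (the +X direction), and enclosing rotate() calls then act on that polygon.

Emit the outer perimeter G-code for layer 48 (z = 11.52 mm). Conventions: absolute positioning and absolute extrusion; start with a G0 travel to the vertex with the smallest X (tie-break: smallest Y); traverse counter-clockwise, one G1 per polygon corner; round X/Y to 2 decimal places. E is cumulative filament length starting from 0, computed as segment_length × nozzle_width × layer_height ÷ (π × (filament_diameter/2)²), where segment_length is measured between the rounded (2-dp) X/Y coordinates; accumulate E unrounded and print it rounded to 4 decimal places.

At z = 11.52 mm: the cylinder: section is a regular 16-gon, circumradius r=6; (rotated 50° about Z; rotation is an isometry so areas/perimeters/island counts are preserved). The outline is a single polygon with 16 vertices. Extrusion per mm of travel: 0.8 × 0.24 / (π × 0.875²) = 0.079824. Accumulating E over each segment gives final E = 2.9903.

G0 X-5.98 Y-0.52 Z11.52
G1 X-5.32 Y-2.77 E0.1872
G1 X-3.86 Y-4.60 E0.3740
G1 X-1.80 Y-5.72 E0.5612
G1 X0.52 Y-5.98 E0.7476
G1 X2.77 Y-5.32 E0.9347
G1 X4.60 Y-3.86 E1.1216
G1 X5.72 Y-1.80 E1.3088
G1 X5.98 Y0.52 E1.4951
G1 X5.32 Y2.77 E1.6823
G1 X3.86 Y4.60 E1.8692
G1 X1.80 Y5.72 E2.0563
G1 X-0.52 Y5.98 E2.2427
G1 X-2.77 Y5.32 E2.4299
G1 X-4.60 Y3.86 E2.6167
G1 X-5.72 Y1.80 E2.8039
G1 X-5.98 Y-0.52 E2.9903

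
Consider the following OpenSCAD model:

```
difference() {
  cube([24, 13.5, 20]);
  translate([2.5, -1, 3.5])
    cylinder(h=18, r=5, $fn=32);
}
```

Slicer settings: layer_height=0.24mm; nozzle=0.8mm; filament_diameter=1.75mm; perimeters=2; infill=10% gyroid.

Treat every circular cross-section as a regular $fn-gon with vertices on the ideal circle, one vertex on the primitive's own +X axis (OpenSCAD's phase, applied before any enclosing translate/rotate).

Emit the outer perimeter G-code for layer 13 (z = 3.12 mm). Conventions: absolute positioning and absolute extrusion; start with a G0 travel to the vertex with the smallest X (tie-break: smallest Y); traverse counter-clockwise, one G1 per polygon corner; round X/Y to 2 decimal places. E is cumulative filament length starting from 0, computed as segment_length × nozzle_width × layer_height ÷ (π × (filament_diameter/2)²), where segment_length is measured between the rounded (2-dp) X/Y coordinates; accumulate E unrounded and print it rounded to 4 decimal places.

At z = 3.12 mm: the 24×13.5 cube contributes its full rectangle; the cylinder at (2.5, -1) is not intersected at this z (z outside [3.5, 21.5]); Subtracting the remaining from the first: none of the subtracted shapes is present at this height, so the 24×13.5 cube is unchanged — 1 connected region. The outline is a single polygon with 4 vertices. Extrusion per mm of travel: 0.8 × 0.24 / (π × 0.875²) = 0.079824. Accumulating E over each segment gives final E = 5.9868.

G0 X0.00 Y0.00 Z3.12
G1 X24.00 Y0.00 E1.9158
G1 X24.00 Y13.50 E2.9934
G1 X0.00 Y13.50 E4.9092
G1 X0.00 Y0.00 E5.9868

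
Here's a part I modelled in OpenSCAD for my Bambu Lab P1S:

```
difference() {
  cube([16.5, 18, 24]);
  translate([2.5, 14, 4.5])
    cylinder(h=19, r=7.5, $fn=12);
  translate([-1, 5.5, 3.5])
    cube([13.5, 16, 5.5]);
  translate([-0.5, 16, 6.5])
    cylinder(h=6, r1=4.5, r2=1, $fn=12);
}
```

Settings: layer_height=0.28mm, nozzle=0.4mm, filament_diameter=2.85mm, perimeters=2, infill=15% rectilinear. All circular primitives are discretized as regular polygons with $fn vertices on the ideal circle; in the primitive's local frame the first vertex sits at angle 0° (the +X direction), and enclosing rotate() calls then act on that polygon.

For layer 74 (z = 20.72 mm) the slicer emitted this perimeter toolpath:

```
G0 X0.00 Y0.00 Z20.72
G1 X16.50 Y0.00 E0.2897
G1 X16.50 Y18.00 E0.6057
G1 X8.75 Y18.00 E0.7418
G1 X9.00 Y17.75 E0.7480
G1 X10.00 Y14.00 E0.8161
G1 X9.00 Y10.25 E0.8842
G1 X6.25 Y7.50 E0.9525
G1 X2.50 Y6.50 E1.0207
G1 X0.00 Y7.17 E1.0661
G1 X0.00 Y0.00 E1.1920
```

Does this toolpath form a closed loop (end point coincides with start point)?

yes

Start point (G0): (0.00, 0.00). End point (last G1): the path returns to the start — closed.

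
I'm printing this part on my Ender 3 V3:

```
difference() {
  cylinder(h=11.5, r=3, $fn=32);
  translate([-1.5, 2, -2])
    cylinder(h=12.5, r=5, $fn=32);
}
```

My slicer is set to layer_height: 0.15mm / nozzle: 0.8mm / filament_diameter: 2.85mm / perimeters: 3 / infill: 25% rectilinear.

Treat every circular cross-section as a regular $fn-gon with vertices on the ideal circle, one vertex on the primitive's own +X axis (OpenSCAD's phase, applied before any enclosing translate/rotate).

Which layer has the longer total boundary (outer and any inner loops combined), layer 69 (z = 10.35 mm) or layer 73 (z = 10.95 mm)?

layer 73 (z = 10.95 mm)

Layer 69 (z = 10.35): the cylinder: section is a regular 32-gon, circumradius r=3 (perimeter = 2·32·3.000·sin(180°/32) = 18.82 mm); the r=5 cylinder at (-1.5, 2) gives a regular 32-gon of circumradius 5 (constant along its height) (perimeter = 2·32·5.000·sin(180°/32) = 31.37 mm); Taking the first minus the rest: starting from the r=3 cylinder, the r=5 cylinder at (-1.5, 2) partially overlaps it — only the 26.43 mm² overlap (of its 78.04 mm²) is removed, clipping the outline — boundary = 9.96 mm. So its perimeter = 9.96 mm. Layer 73 (z = 10.95): the cylinder: section is a regular 32-gon, circumradius r=3 (perimeter = 2·32·3.000·sin(180°/32) = 18.82 mm); the cylinder at (-1.5, 2) is absent (z outside [-2, 10.5]); After the difference (first − rest): none of the subtracted shapes is present at this height, so the r=3 cylinder is unchanged — boundary = 18.82 mm. So its perimeter = 18.82 mm. Layer 73 is larger (18.82 vs 9.96 mm).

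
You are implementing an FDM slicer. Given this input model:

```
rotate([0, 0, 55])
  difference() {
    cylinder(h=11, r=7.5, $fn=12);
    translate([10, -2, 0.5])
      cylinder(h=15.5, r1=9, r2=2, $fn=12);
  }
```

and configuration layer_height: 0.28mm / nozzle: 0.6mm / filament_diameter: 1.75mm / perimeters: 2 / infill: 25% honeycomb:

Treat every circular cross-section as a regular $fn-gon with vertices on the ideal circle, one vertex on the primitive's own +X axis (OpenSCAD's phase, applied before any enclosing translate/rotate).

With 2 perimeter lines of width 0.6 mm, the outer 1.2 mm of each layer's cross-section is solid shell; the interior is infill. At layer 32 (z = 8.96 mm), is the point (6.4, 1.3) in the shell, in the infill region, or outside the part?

At z = 8.96 mm: the r=7.5 cylinder gives a regular 12-gon of circumradius 7.5 (constant along its height); the cone at (10, -2) contributes a regular 12-gon of circumradius 5.179 (interpolated between r1=9 and r2=2 at t=0.546); Subtracting the remaining from the first: starting from the r=7.5 cylinder, the cone at (10, -2) partially overlaps it — only the 10.28 mm² overlap (of its 80.48 mm²) is removed, clipping the outline — 1 connected region; (whole slice rotated 55° about Z — lengths, areas and connectivity unchanged). Overall, the cross-section is a single solid region. Undo the 55° rotation: the query point maps to (4.736, -4.497) in the un-rotated model frame. The nearest boundary edge runs (5.59, -4.66)→(3.75, -6.50); distance from the point to it = 0.72 mm. The point is inside the cross-section, 0.72 mm from the nearest boundary — within the 1.2 mm shell band (2 × 0.6).

shell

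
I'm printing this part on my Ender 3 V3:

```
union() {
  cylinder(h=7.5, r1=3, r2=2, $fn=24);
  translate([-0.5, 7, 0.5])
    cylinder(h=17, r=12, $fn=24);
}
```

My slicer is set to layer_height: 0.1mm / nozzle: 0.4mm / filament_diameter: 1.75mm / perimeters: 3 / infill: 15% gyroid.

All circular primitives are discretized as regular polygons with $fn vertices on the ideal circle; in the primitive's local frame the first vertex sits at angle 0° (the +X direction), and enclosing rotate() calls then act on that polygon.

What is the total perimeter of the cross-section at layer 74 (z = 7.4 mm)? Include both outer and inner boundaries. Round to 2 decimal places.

At z = 7.4 mm: the cone contributes a regular 24-gon of circumradius 2.013 (interpolated between r1=3 and r2=2 at t=0.987) (perimeter = 2·24·2.013·sin(180°/24) = 12.61 mm); the r=12 cylinder at (-0.5, 7) contributes a regular 24-gon of circumradius 12 (perimeter = 2·24·12.000·sin(180°/24) = 75.18 mm); Merging all regions: the cone lies entirely inside the r=12 cylinder at (-0.5, 7), so the union is just the r=12 cylinder at (-0.5, 7) — boundary = 75.18 mm. Overall, the cross-section is a single solid region. Total boundary length (outer) = 75.18 mm.

75.18 mm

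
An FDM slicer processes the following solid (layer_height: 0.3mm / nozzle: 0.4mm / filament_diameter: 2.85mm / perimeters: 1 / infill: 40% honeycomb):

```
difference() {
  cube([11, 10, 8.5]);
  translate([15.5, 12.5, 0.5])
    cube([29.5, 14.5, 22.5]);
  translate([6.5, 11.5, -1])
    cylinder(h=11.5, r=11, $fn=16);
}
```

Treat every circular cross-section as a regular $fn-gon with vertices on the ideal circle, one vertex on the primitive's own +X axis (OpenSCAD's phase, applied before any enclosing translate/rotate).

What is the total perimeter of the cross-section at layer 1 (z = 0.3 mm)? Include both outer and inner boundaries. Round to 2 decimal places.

27.09 mm

At z = 0.3 mm: the 11×10 cube contributes its full rectangle (perimeter 42.00 mm); the cube at (15.5, 12.5) does not reach this height (z outside [0.5, 23]); the cylinder at (6.5, 11.5): section is a regular 16-gon, circumradius r=11 (perimeter = 2·16·11.000·sin(180°/16) = 68.67 mm); Subtracting the remaining from the first: starting from the 11×10 cube, the r=11 cylinder at (6.5, 11.5) partially overlaps it — only the 97.03 mm² overlap (of its 370.44 mm²) is removed, clipping the outline — boundary = 27.09 mm. Overall, the cross-section is a single solid region. Total boundary length (outer) = 27.09 mm.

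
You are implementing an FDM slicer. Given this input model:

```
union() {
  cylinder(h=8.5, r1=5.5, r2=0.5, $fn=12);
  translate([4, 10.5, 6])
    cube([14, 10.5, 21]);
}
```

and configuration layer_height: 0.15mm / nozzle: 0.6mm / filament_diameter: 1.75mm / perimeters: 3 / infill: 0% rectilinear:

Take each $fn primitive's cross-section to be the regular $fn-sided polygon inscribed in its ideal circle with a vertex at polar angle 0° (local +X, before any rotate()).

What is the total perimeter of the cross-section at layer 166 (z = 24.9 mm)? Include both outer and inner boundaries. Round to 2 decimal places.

At z = 24.9 mm: the cone is not intersected at this z (z outside [0, 8.5]); the cube at (4, 10.5) is present — its section is the full 14×10.5 rectangle (perimeter 49.00 mm); Combining (union): only the 14×10.5 cube at (4, 10.5) is present, so the union is just that shape — boundary = 49.00 mm. Overall, the cross-section is a single solid region. Total boundary length (outer) = 49.00 mm.

49.00 mm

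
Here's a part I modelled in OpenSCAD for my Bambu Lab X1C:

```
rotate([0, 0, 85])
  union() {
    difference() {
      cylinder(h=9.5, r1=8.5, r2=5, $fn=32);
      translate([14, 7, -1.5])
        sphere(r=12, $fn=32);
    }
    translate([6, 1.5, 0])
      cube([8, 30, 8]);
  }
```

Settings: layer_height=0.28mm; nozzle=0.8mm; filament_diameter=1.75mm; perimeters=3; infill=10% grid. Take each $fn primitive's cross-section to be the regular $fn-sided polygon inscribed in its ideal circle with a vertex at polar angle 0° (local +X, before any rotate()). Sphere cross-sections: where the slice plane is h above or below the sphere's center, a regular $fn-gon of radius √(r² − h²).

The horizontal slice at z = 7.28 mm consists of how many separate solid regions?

At z = 7.28 mm: the cone: at t=0.766 of its height the radius interpolates to r₁+(r₂−r₁)t = 5.818, giving a regular 32-gon of that circumradius; the r=12 sphere at (14, 7) slices to a regular 32-gon of circumradius 8.180 (√(r²−h²) with h=8.78 from center); Subtracting the remaining from the first: starting from the cone, the r=12 sphere at (14, 7) misses the remaining region (no effect) — 1 connected region; the 8×30 cube at (6, 1.5) contributes its full rectangle; Taking the union: the 2 present regions are separate (no shared area or edge), so areas and boundary lengths simply add and each stays a separate island — 2 connected regions; (whole slice rotated 85° about Z — lengths, areas and connectivity unchanged). The result has 2 disconnected regions.

2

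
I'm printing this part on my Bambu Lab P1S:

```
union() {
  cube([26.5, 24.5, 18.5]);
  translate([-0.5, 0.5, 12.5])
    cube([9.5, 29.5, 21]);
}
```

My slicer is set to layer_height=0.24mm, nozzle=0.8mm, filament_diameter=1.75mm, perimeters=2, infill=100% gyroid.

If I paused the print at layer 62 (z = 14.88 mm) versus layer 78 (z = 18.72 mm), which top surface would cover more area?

Layer 62 (z = 14.88): the cube (footprint 26.5×24.5) is included at this height (area 649.25 mm²); the 9.5×29.5 cube at (-0.5, 0.5) contributes its full rectangle (area 280.25 mm²); Taking the union: the regions partially overlap — summed areas 929.50 mm² minus the doubly-counted overlap 216.00 mm² gives 713.50 mm² — area = 713.50 mm². So its area = 713.50 mm². Layer 78 (z = 18.72): the cube is not intersected at this z (z outside [0, 18.5]); the cube at (-0.5, 0.5) (footprint 9.5×29.5) is included at this height (area 280.25 mm²); Combining (union): only the 9.5×29.5 cube at (-0.5, 0.5) is present, so the union is just that shape — area = 280.25 mm². So its area = 280.25 mm². Layer 62 is larger (713.50 vs 280.25 mm²).

layer 62 (z = 14.88 mm)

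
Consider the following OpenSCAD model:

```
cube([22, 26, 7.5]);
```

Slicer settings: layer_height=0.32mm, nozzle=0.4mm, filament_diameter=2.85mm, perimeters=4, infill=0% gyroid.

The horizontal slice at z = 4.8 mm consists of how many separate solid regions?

1

At z = 4.8 mm: the 22×26 cube contributes its full rectangle. The result has 1 disconnected region.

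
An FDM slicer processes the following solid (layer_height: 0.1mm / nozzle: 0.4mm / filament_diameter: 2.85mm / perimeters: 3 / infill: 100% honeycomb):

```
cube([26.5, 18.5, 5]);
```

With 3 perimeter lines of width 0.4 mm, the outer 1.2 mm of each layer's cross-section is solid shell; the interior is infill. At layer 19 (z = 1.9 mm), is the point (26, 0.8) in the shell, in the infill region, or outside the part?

shell

At z = 1.9 mm: the cube (footprint 26.5×18.5) is included at this height. Overall, the cross-section is a single solid region. The nearest boundary edge runs (26.50, 0.00)→(26.50, 18.50); distance from the point to it = 0.50 mm. The point is inside the cross-section, 0.50 mm from the nearest boundary — within the 1.2 mm shell band (3 × 0.4).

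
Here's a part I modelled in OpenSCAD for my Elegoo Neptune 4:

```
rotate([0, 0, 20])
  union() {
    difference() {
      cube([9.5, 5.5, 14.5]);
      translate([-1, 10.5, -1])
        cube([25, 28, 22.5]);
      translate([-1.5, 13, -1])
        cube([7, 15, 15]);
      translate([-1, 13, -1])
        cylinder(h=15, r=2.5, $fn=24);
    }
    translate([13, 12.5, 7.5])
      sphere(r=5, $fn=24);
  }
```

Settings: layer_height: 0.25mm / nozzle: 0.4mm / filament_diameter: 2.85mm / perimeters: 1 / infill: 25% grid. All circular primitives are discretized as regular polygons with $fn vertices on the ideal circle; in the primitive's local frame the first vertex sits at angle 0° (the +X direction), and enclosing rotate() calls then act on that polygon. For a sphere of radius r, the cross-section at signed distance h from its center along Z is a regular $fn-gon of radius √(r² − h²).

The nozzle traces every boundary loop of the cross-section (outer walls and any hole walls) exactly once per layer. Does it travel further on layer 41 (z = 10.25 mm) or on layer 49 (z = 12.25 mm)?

layer 41 (z = 10.25 mm)

Layer 41 (z = 10.25): the cube (footprint 9.5×5.5) is included at this height (perimeter 30.00 mm); the cube at (-1, 10.5) (footprint 25×28) is included at this height (perimeter 106.00 mm); the 7×15 cube at (-1.5, 13) contributes its full rectangle (perimeter 44.00 mm); the cylinder at (-1, 13): section is a regular 24-gon, circumradius r=2.5 (perimeter = 2·24·2.500·sin(180°/24) = 15.66 mm); Subtracting the remaining from the first: starting from the 9.5×5.5 cube, the 25×28 cube at (-1, 10.5) misses the remaining region (no effect); the 7×15 cube at (-1.5, 13) misses the remaining region (no effect); the r=2.5 cylinder at (-1, 13) misses the remaining region (no effect) — boundary = 30.00 mm; the r=5 sphere at (13, 12.5) contributes a regular 24-gon of circumradius √(5²−2.75²) = 4.176 (perimeter = 2·24·4.176·sin(180°/24) = 26.16 mm); Combining (union): the 2 present regions are separate (no shared area or edge), so areas and boundary lengths simply add and each stays a separate island — boundary = 56.16 mm; (whole slice rotated 20° about Z — lengths, areas and connectivity unchanged). So its perimeter = 56.16 mm. Layer 49 (z = 12.25): the cube (footprint 9.5×5.5) is included at this height (perimeter 30.00 mm); the cube at (-1, 10.5) (footprint 25×28) is included at this height (perimeter 106.00 mm); the cube at (-1.5, 13) is present — its section is the full 7×15 rectangle (perimeter 44.00 mm); the r=2.5 cylinder at (-1, 13) gives a regular 24-gon of circumradius 2.5 (constant along its height) (perimeter = 2·24·2.500·sin(180°/24) = 15.66 mm); Subtracting the remaining from the first: starting from the 9.5×5.5 cube, the 25×28 cube at (-1, 10.5) misses the remaining region (no effect); the 7×15 cube at (-1.5, 13) misses the remaining region (no effect); the r=2.5 cylinder at (-1, 13) misses the remaining region (no effect) — boundary = 30.00 mm; the r=5 sphere at (13, 12.5) slices to a regular 24-gon of circumradius 1.561 (√(r²−h²) with h=4.75 from center) (perimeter = 2·24·1.561·sin(180°/24) = 9.78 mm); Merging all regions: the 2 present regions are separate (no shared area or edge), so areas and boundary lengths simply add and each stays a separate island — boundary = 39.78 mm; (rotated 20° about Z; rotation is an isometry so areas/perimeters/island counts are preserved). So its perimeter = 39.78 mm. Layer 41 is larger (56.16 vs 39.78 mm).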